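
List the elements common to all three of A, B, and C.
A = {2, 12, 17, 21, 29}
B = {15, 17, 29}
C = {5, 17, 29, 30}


A ∩ B = {17, 29}
(A ∩ B) ∩ C = {17, 29}

A ∩ B ∩ C = {17, 29}


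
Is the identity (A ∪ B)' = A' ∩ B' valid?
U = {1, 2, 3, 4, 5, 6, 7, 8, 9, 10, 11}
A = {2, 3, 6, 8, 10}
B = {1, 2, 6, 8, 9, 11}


LHS: A ∪ B = {1, 2, 3, 6, 8, 9, 10, 11}
(A ∪ B)' = U \ (A ∪ B) = {4, 5, 7}
A' = {1, 4, 5, 7, 9, 11}, B' = {3, 4, 5, 7, 10}
Claimed RHS: A' ∩ B' = {4, 5, 7}
Identity is VALID: LHS = RHS = {4, 5, 7} ✓

Identity is valid. (A ∪ B)' = A' ∩ B' = {4, 5, 7}


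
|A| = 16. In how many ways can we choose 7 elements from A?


C(n,k) = n! / (k!(n-k)!)
C(16,7) = 16! / (7!9!)
= 11440

C(16,7) = 11440


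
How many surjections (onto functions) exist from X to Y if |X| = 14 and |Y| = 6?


n = |X| = 14, k = |Y| = 6. Surjections via inclusion-exclusion:
S(n,k) = Σ(-1)^i × C(k,i) × (k-i)^n, i=0 to k
i=0: (-1)^0×C(6,0)×6^14 = 78364164096
i=1: (-1)^1×C(6,1)×5^14 = -36621093750
i=2: (-1)^2×C(6,2)×4^14 = 4026531840
i=3: (-1)^3×C(6,3)×3^14 = -95659380
i=4: (-1)^4×C(6,4)×2^14 = 245760
i=5: (-1)^5×C(6,5)×1^14 = -6
i=6: (-1)^6×C(6,6)×0^14 = 0
Total = 45674188560

Number of surjections = 45674188560


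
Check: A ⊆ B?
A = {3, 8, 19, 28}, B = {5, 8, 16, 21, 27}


A ⊆ B means every element of A is in B.
Elements in A not in B: {3, 19, 28}
So A ⊄ B.

No, A ⊄ B


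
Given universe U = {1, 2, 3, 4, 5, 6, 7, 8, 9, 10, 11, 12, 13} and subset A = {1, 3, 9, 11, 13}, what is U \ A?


Aᶜ = U \ A = elements in U but not in A
U = {1, 2, 3, 4, 5, 6, 7, 8, 9, 10, 11, 12, 13}
A = {1, 3, 9, 11, 13}
Aᶜ = {2, 4, 5, 6, 7, 8, 10, 12}

Aᶜ = {2, 4, 5, 6, 7, 8, 10, 12}


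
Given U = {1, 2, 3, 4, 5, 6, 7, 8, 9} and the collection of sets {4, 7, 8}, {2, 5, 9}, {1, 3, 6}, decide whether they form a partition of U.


A partition requires: (1) non-empty parts, (2) pairwise disjoint, (3) union = U
Parts: {4, 7, 8}, {2, 5, 9}, {1, 3, 6}
Union of parts: {1, 2, 3, 4, 5, 6, 7, 8, 9}
U = {1, 2, 3, 4, 5, 6, 7, 8, 9}
All non-empty? True
Pairwise disjoint? True
Covers U? True

Yes, valid partition


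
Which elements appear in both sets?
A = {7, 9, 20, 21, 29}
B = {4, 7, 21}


A ∩ B = elements in both A and B
A = {7, 9, 20, 21, 29}
B = {4, 7, 21}
A ∩ B = {7, 21}

A ∩ B = {7, 21}


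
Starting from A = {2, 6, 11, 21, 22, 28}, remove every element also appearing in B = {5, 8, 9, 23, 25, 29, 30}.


A \ B = elements in A but not in B
A = {2, 6, 11, 21, 22, 28}
B = {5, 8, 9, 23, 25, 29, 30}
Remove from A any elements in B
A \ B = {2, 6, 11, 21, 22, 28}

A \ B = {2, 6, 11, 21, 22, 28}


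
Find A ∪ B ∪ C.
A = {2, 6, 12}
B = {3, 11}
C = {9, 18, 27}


A ∪ B = {2, 3, 6, 11, 12}
(A ∪ B) ∪ C = {2, 3, 6, 9, 11, 12, 18, 27}

A ∪ B ∪ C = {2, 3, 6, 9, 11, 12, 18, 27}


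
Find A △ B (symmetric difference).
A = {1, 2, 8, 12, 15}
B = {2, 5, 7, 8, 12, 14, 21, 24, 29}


A △ B = (A \ B) ∪ (B \ A) = elements in exactly one of A or B
A \ B = {1, 15}
B \ A = {5, 7, 14, 21, 24, 29}
A △ B = {1, 5, 7, 14, 15, 21, 24, 29}

A △ B = {1, 5, 7, 14, 15, 21, 24, 29}


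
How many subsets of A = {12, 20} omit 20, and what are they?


A subset of A that omits 20 is a subset of A \ {20}, so there are 2^(n-1) = 2^1 = 2 of them.
Subsets excluding 20: ∅, {12}

Subsets excluding 20 (2 total): ∅, {12}


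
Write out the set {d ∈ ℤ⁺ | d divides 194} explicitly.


Checking each candidate:
Condition: positive divisors of 194
Result = {1, 2, 97, 194}

{1, 2, 97, 194}


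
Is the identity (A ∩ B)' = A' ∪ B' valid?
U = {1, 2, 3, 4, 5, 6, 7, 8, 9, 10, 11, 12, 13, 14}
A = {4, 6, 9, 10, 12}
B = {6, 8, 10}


LHS: A ∩ B = {6, 10}
(A ∩ B)' = U \ (A ∩ B) = {1, 2, 3, 4, 5, 7, 8, 9, 11, 12, 13, 14}
A' = {1, 2, 3, 5, 7, 8, 11, 13, 14}, B' = {1, 2, 3, 4, 5, 7, 9, 11, 12, 13, 14}
Claimed RHS: A' ∪ B' = {1, 2, 3, 4, 5, 7, 8, 9, 11, 12, 13, 14}
Identity is VALID: LHS = RHS = {1, 2, 3, 4, 5, 7, 8, 9, 11, 12, 13, 14} ✓

Identity is valid. (A ∩ B)' = A' ∪ B' = {1, 2, 3, 4, 5, 7, 8, 9, 11, 12, 13, 14}


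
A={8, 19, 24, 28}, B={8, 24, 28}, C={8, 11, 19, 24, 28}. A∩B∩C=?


A ∩ B = {8, 24, 28}
(A ∩ B) ∩ C = {8, 24, 28}

A ∩ B ∩ C = {8, 24, 28}


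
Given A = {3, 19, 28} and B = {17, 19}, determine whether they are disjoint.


Disjoint means A ∩ B = ∅.
A ∩ B = {19}
A ∩ B ≠ ∅, so A and B are NOT disjoint.

No, A and B are not disjoint (A ∩ B = {19})


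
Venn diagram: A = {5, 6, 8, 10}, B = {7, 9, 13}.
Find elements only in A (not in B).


A = {5, 6, 8, 10}
B = {7, 9, 13}
Region: only in A (not in B)
Elements: {5, 6, 8, 10}

Elements only in A (not in B): {5, 6, 8, 10}


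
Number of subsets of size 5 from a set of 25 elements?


C(n,k) = n! / (k!(n-k)!)
C(25,5) = 25! / (5!20!)
= 53130

C(25,5) = 53130


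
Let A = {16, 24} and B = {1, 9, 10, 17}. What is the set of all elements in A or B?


A ∪ B = all elements in A or B (or both)
A = {16, 24}
B = {1, 9, 10, 17}
A ∪ B = {1, 9, 10, 16, 17, 24}

A ∪ B = {1, 9, 10, 16, 17, 24}


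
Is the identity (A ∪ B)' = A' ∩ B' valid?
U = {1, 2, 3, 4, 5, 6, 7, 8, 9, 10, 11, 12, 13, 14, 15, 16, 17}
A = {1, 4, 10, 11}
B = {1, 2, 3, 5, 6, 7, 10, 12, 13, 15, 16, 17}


LHS: A ∪ B = {1, 2, 3, 4, 5, 6, 7, 10, 11, 12, 13, 15, 16, 17}
(A ∪ B)' = U \ (A ∪ B) = {8, 9, 14}
A' = {2, 3, 5, 6, 7, 8, 9, 12, 13, 14, 15, 16, 17}, B' = {4, 8, 9, 11, 14}
Claimed RHS: A' ∩ B' = {8, 9, 14}
Identity is VALID: LHS = RHS = {8, 9, 14} ✓

Identity is valid. (A ∪ B)' = A' ∩ B' = {8, 9, 14}


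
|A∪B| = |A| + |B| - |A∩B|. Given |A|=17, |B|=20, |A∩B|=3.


|A ∪ B| = |A| + |B| - |A ∩ B|
= 17 + 20 - 3
= 34

|A ∪ B| = 34


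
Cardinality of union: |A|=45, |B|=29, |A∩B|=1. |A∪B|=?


|A ∪ B| = |A| + |B| - |A ∩ B|
= 45 + 29 - 1
= 73

|A ∪ B| = 73


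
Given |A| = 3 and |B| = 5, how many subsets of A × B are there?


A relation from A to B is any subset of A × B.
|A × B| = 3 × 5 = 15
# relations = 2^|A × B| = 2^15 = 32768

Number of relations = 32768


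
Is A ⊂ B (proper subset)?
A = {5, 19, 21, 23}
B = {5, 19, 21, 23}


A ⊂ B requires: A ⊆ B AND A ≠ B.
A ⊆ B? Yes
A = B? Yes
A = B, so A is not a PROPER subset.

No, A is not a proper subset of B


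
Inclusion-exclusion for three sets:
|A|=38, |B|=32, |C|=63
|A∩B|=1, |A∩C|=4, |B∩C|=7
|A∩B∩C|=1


|A∪B∪C| = |A|+|B|+|C| - |A∩B|-|A∩C|-|B∩C| + |A∩B∩C|
= 38+32+63 - 1-4-7 + 1
= 133 - 12 + 1
= 122

|A ∪ B ∪ C| = 122


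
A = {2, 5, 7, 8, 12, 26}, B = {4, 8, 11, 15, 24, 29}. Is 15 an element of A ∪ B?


A = {2, 5, 7, 8, 12, 26}, B = {4, 8, 11, 15, 24, 29}
A ∪ B = all elements in A or B
A ∪ B = {2, 4, 5, 7, 8, 11, 12, 15, 24, 26, 29}
Checking if 15 ∈ A ∪ B
15 is in A ∪ B → True

15 ∈ A ∪ B


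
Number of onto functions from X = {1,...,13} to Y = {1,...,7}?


n = |X| = 13, k = |Y| = 7. Surjections via inclusion-exclusion:
S(n,k) = Σ(-1)^i × C(k,i) × (k-i)^n, i=0 to k
i=0: (-1)^0×C(7,0)×7^13 = 96889010407
i=1: (-1)^1×C(7,1)×6^13 = -91424858112
i=2: (-1)^2×C(7,2)×5^13 = 25634765625
i=3: (-1)^3×C(7,3)×4^13 = -2348810240
i=4: (-1)^4×C(7,4)×3^13 = 55801305
i=5: (-1)^5×C(7,5)×2^13 = -172032
i=6: (-1)^6×C(7,6)×1^13 = 7
i=7: (-1)^7×C(7,7)×0^13 = 0
Total = 28805736960

Number of surjections = 28805736960


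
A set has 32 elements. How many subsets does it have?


Number of subsets = 2^n
= 2^32
= 4294967296

|P(A)| = 4294967296


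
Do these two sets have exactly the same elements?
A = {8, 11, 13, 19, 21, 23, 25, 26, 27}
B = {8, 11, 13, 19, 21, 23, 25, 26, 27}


Two sets are equal iff they have exactly the same elements.
A = {8, 11, 13, 19, 21, 23, 25, 26, 27}
B = {8, 11, 13, 19, 21, 23, 25, 26, 27}
Same elements → A = B

Yes, A = B


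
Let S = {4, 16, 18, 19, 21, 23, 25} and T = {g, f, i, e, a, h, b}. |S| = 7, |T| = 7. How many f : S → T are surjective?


n = |S| = 7, k = |T| = 7. Surjections via inclusion-exclusion:
S(n,k) = Σ(-1)^i × C(k,i) × (k-i)^n, i=0 to k
i=0: (-1)^0×C(7,0)×7^7 = 823543
i=1: (-1)^1×C(7,1)×6^7 = -1959552
i=2: (-1)^2×C(7,2)×5^7 = 1640625
i=3: (-1)^3×C(7,3)×4^7 = -573440
i=4: (-1)^4×C(7,4)×3^7 = 76545
i=5: (-1)^5×C(7,5)×2^7 = -2688
i=6: (-1)^6×C(7,6)×1^7 = 7
i=7: (-1)^7×C(7,7)×0^7 = 0
Total = 5040

Number of surjections = 5040


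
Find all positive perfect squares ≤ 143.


Checking each candidate:
Condition: positive perfect squares ≤ 143
Result = {1, 4, 9, 16, 25, 36, 49, 64, 81, 100, 121}

{1, 4, 9, 16, 25, 36, 49, 64, 81, 100, 121}


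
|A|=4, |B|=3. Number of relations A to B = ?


A relation from A to B is any subset of A × B.
|A × B| = 4 × 3 = 12
# relations = 2^|A × B| = 2^12 = 4096

Number of relations = 4096


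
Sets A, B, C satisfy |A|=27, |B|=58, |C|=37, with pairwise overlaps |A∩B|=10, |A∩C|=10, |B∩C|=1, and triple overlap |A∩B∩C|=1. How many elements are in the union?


|A∪B∪C| = |A|+|B|+|C| - |A∩B|-|A∩C|-|B∩C| + |A∩B∩C|
= 27+58+37 - 10-10-1 + 1
= 122 - 21 + 1
= 102

|A ∪ B ∪ C| = 102


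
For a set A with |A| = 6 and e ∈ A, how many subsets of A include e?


Subsets of A containing e correspond to subsets of A \ {e}, which has 5 elements.
Count = 2^(n-1) = 2^5
= 32

Number of subsets containing e = 32


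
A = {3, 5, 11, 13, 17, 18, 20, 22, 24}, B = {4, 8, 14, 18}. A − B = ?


A \ B = elements in A but not in B
A = {3, 5, 11, 13, 17, 18, 20, 22, 24}
B = {4, 8, 14, 18}
Remove from A any elements in B
A \ B = {3, 5, 11, 13, 17, 20, 22, 24}

A \ B = {3, 5, 11, 13, 17, 20, 22, 24}


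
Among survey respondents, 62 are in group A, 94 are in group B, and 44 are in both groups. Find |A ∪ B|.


|A ∪ B| = |A| + |B| - |A ∩ B|
= 62 + 94 - 44
= 112

|A ∪ B| = 112


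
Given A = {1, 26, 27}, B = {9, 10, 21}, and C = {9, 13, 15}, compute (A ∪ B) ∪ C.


A ∪ B = {1, 9, 10, 21, 26, 27}
(A ∪ B) ∪ C = {1, 9, 10, 13, 15, 21, 26, 27}

A ∪ B ∪ C = {1, 9, 10, 13, 15, 21, 26, 27}


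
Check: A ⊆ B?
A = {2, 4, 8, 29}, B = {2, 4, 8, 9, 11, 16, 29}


A ⊆ B means every element of A is in B.
All elements of A are in B.
So A ⊆ B.

Yes, A ⊆ B


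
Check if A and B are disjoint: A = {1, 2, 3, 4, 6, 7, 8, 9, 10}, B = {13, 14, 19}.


Disjoint means A ∩ B = ∅.
A ∩ B = ∅
A ∩ B = ∅, so A and B are disjoint.

Yes, A and B are disjoint


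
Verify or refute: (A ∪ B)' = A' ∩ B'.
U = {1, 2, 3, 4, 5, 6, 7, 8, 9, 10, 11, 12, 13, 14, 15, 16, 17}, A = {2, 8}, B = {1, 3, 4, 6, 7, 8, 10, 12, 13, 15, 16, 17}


LHS: A ∪ B = {1, 2, 3, 4, 6, 7, 8, 10, 12, 13, 15, 16, 17}
(A ∪ B)' = U \ (A ∪ B) = {5, 9, 11, 14}
A' = {1, 3, 4, 5, 6, 7, 9, 10, 11, 12, 13, 14, 15, 16, 17}, B' = {2, 5, 9, 11, 14}
Claimed RHS: A' ∩ B' = {5, 9, 11, 14}
Identity is VALID: LHS = RHS = {5, 9, 11, 14} ✓

Identity is valid. (A ∪ B)' = A' ∩ B' = {5, 9, 11, 14}


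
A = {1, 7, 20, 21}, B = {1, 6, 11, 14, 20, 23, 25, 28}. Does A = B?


Two sets are equal iff they have exactly the same elements.
A = {1, 7, 20, 21}
B = {1, 6, 11, 14, 20, 23, 25, 28}
Differences: {6, 7, 11, 14, 21, 23, 25, 28}
A ≠ B

No, A ≠ B


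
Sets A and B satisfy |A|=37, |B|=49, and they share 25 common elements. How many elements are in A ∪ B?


|A ∪ B| = |A| + |B| - |A ∩ B|
= 37 + 49 - 25
= 61

|A ∪ B| = 61


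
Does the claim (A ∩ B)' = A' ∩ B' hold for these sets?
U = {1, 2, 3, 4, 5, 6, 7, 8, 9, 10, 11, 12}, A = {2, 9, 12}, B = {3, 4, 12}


LHS: A ∩ B = {12}
(A ∩ B)' = U \ (A ∩ B) = {1, 2, 3, 4, 5, 6, 7, 8, 9, 10, 11}
A' = {1, 3, 4, 5, 6, 7, 8, 10, 11}, B' = {1, 2, 5, 6, 7, 8, 9, 10, 11}
Claimed RHS: A' ∩ B' = {1, 5, 6, 7, 8, 10, 11}
Identity is INVALID: LHS = {1, 2, 3, 4, 5, 6, 7, 8, 9, 10, 11} but the RHS claimed here equals {1, 5, 6, 7, 8, 10, 11}. The correct form is (A ∩ B)' = A' ∪ B'.

Identity is invalid: (A ∩ B)' = {1, 2, 3, 4, 5, 6, 7, 8, 9, 10, 11} but A' ∩ B' = {1, 5, 6, 7, 8, 10, 11}. The correct De Morgan law is (A ∩ B)' = A' ∪ B'.


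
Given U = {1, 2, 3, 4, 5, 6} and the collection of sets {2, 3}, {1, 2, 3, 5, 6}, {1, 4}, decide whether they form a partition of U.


A partition requires: (1) non-empty parts, (2) pairwise disjoint, (3) union = U
Parts: {2, 3}, {1, 2, 3, 5, 6}, {1, 4}
Union of parts: {1, 2, 3, 4, 5, 6}
U = {1, 2, 3, 4, 5, 6}
All non-empty? True
Pairwise disjoint? False
Covers U? True

No, not a valid partition


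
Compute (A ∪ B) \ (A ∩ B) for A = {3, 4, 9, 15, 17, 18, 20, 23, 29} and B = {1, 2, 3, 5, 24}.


A △ B = (A \ B) ∪ (B \ A) = elements in exactly one of A or B
A \ B = {4, 9, 15, 17, 18, 20, 23, 29}
B \ A = {1, 2, 5, 24}
A △ B = {1, 2, 4, 5, 9, 15, 17, 18, 20, 23, 24, 29}

A △ B = {1, 2, 4, 5, 9, 15, 17, 18, 20, 23, 24, 29}


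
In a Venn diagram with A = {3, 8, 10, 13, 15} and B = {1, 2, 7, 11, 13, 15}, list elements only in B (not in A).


A = {3, 8, 10, 13, 15}
B = {1, 2, 7, 11, 13, 15}
Region: only in B (not in A)
Elements: {1, 2, 7, 11}

Elements only in B (not in A): {1, 2, 7, 11}


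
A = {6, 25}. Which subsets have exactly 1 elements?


|A| = 2, so A has C(2,1) = 2 subsets of size 1.
Enumerate by choosing 1 elements from A at a time:
{6}, {25}

1-element subsets (2 total): {6}, {25}


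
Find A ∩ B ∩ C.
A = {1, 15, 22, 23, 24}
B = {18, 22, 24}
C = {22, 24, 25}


A ∩ B = {22, 24}
(A ∩ B) ∩ C = {22, 24}

A ∩ B ∩ C = {22, 24}


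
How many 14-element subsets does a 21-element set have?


C(n,k) = n! / (k!(n-k)!)
C(21,14) = 21! / (14!7!)
= 116280

C(21,14) = 116280


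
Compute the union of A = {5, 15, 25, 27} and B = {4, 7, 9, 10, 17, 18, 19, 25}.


A ∪ B = all elements in A or B (or both)
A = {5, 15, 25, 27}
B = {4, 7, 9, 10, 17, 18, 19, 25}
A ∪ B = {4, 5, 7, 9, 10, 15, 17, 18, 19, 25, 27}

A ∪ B = {4, 5, 7, 9, 10, 15, 17, 18, 19, 25, 27}


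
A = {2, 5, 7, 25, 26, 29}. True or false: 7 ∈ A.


A = {2, 5, 7, 25, 26, 29}
Checking if 7 is in A
7 is in A → True

7 ∈ A


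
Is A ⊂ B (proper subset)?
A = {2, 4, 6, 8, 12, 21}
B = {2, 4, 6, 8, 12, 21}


A ⊂ B requires: A ⊆ B AND A ≠ B.
A ⊆ B? Yes
A = B? Yes
A = B, so A is not a PROPER subset.

No, A is not a proper subset of B


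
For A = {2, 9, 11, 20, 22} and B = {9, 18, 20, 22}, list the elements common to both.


A ∩ B = elements in both A and B
A = {2, 9, 11, 20, 22}
B = {9, 18, 20, 22}
A ∩ B = {9, 20, 22}

A ∩ B = {9, 20, 22}


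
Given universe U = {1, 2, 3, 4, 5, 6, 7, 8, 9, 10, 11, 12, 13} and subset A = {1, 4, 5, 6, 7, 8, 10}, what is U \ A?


Aᶜ = U \ A = elements in U but not in A
U = {1, 2, 3, 4, 5, 6, 7, 8, 9, 10, 11, 12, 13}
A = {1, 4, 5, 6, 7, 8, 10}
Aᶜ = {2, 3, 9, 11, 12, 13}

Aᶜ = {2, 3, 9, 11, 12, 13}


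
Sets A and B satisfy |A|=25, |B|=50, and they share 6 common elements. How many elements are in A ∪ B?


|A ∪ B| = |A| + |B| - |A ∩ B|
= 25 + 50 - 6
= 69

|A ∪ B| = 69


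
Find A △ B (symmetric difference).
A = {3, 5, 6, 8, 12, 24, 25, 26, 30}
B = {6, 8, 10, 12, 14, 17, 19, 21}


A △ B = (A \ B) ∪ (B \ A) = elements in exactly one of A or B
A \ B = {3, 5, 24, 25, 26, 30}
B \ A = {10, 14, 17, 19, 21}
A △ B = {3, 5, 10, 14, 17, 19, 21, 24, 25, 26, 30}

A △ B = {3, 5, 10, 14, 17, 19, 21, 24, 25, 26, 30}


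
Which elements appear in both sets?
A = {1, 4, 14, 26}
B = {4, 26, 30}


A ∩ B = elements in both A and B
A = {1, 4, 14, 26}
B = {4, 26, 30}
A ∩ B = {4, 26}

A ∩ B = {4, 26}


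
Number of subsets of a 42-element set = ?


Number of subsets = 2^n
= 2^42
= 4398046511104

|P(A)| = 4398046511104


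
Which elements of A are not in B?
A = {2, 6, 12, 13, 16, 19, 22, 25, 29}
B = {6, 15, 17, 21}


A \ B = elements in A but not in B
A = {2, 6, 12, 13, 16, 19, 22, 25, 29}
B = {6, 15, 17, 21}
Remove from A any elements in B
A \ B = {2, 12, 13, 16, 19, 22, 25, 29}

A \ B = {2, 12, 13, 16, 19, 22, 25, 29}


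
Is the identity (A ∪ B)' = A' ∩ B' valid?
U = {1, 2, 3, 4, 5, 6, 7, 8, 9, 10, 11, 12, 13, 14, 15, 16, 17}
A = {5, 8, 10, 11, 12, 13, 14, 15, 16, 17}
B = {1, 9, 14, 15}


LHS: A ∪ B = {1, 5, 8, 9, 10, 11, 12, 13, 14, 15, 16, 17}
(A ∪ B)' = U \ (A ∪ B) = {2, 3, 4, 6, 7}
A' = {1, 2, 3, 4, 6, 7, 9}, B' = {2, 3, 4, 5, 6, 7, 8, 10, 11, 12, 13, 16, 17}
Claimed RHS: A' ∩ B' = {2, 3, 4, 6, 7}
Identity is VALID: LHS = RHS = {2, 3, 4, 6, 7} ✓

Identity is valid. (A ∪ B)' = A' ∩ B' = {2, 3, 4, 6, 7}


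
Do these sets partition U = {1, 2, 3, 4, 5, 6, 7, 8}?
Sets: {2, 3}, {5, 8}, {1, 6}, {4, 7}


A partition requires: (1) non-empty parts, (2) pairwise disjoint, (3) union = U
Parts: {2, 3}, {5, 8}, {1, 6}, {4, 7}
Union of parts: {1, 2, 3, 4, 5, 6, 7, 8}
U = {1, 2, 3, 4, 5, 6, 7, 8}
All non-empty? True
Pairwise disjoint? True
Covers U? True

Yes, valid partition


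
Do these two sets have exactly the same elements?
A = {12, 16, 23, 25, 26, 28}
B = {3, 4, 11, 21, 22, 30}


Two sets are equal iff they have exactly the same elements.
A = {12, 16, 23, 25, 26, 28}
B = {3, 4, 11, 21, 22, 30}
Differences: {3, 4, 11, 12, 16, 21, 22, 23, 25, 26, 28, 30}
A ≠ B

No, A ≠ B


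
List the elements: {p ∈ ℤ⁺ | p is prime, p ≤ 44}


Checking each candidate:
Condition: primes ≤ 44
Result = {2, 3, 5, 7, 11, 13, 17, 19, 23, 29, 31, 37, 41, 43}

{2, 3, 5, 7, 11, 13, 17, 19, 23, 29, 31, 37, 41, 43}


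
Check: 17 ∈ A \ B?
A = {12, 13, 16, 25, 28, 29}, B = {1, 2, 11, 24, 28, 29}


A = {12, 13, 16, 25, 28, 29}, B = {1, 2, 11, 24, 28, 29}
A \ B = elements in A but not in B
A \ B = {12, 13, 16, 25}
Checking if 17 ∈ A \ B
17 is not in A \ B → False

17 ∉ A \ B


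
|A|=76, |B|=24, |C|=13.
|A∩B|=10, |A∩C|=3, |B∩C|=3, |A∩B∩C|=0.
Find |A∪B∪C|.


|A∪B∪C| = |A|+|B|+|C| - |A∩B|-|A∩C|-|B∩C| + |A∩B∩C|
= 76+24+13 - 10-3-3 + 0
= 113 - 16 + 0
= 97

|A ∪ B ∪ C| = 97


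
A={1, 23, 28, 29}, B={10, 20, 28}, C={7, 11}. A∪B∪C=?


A ∪ B = {1, 10, 20, 23, 28, 29}
(A ∪ B) ∪ C = {1, 7, 10, 11, 20, 23, 28, 29}

A ∪ B ∪ C = {1, 7, 10, 11, 20, 23, 28, 29}


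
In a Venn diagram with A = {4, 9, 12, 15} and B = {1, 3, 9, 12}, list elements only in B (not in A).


A = {4, 9, 12, 15}
B = {1, 3, 9, 12}
Region: only in B (not in A)
Elements: {1, 3}

Elements only in B (not in A): {1, 3}


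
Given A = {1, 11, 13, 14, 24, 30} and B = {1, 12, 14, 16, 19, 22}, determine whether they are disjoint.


Disjoint means A ∩ B = ∅.
A ∩ B = {1, 14}
A ∩ B ≠ ∅, so A and B are NOT disjoint.

No, A and B are not disjoint (A ∩ B = {1, 14})


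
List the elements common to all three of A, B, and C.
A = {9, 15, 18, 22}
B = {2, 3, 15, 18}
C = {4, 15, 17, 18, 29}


A ∩ B = {15, 18}
(A ∩ B) ∩ C = {15, 18}

A ∩ B ∩ C = {15, 18}


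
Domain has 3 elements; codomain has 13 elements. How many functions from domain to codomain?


Each of |A| = 3 inputs maps to any of |B| = 13 outputs.
# functions = |B|^|A| = 13^3
= 2197

Number of functions = 2197


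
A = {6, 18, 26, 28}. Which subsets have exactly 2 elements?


|A| = 4, so A has C(4,2) = 6 subsets of size 2.
Enumerate by choosing 2 elements from A at a time:
{6, 18}, {6, 26}, {6, 28}, {18, 26}, {18, 28}, {26, 28}

2-element subsets (6 total): {6, 18}, {6, 26}, {6, 28}, {18, 26}, {18, 28}, {26, 28}


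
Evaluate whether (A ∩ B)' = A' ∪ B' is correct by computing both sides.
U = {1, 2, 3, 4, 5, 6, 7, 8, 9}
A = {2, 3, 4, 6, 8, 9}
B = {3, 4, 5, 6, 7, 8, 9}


LHS: A ∩ B = {3, 4, 6, 8, 9}
(A ∩ B)' = U \ (A ∩ B) = {1, 2, 5, 7}
A' = {1, 5, 7}, B' = {1, 2}
Claimed RHS: A' ∪ B' = {1, 2, 5, 7}
Identity is VALID: LHS = RHS = {1, 2, 5, 7} ✓

Identity is valid. (A ∩ B)' = A' ∪ B' = {1, 2, 5, 7}


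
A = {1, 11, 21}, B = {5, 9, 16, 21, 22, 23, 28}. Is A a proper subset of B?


A ⊂ B requires: A ⊆ B AND A ≠ B.
A ⊆ B? No
A ⊄ B, so A is not a proper subset.

No, A is not a proper subset of B


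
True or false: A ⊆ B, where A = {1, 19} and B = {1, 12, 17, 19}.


A ⊆ B means every element of A is in B.
All elements of A are in B.
So A ⊆ B.

Yes, A ⊆ B


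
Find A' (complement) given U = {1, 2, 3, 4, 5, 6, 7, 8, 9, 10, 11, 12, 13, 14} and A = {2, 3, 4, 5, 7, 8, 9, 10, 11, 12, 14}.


Aᶜ = U \ A = elements in U but not in A
U = {1, 2, 3, 4, 5, 6, 7, 8, 9, 10, 11, 12, 13, 14}
A = {2, 3, 4, 5, 7, 8, 9, 10, 11, 12, 14}
Aᶜ = {1, 6, 13}

Aᶜ = {1, 6, 13}


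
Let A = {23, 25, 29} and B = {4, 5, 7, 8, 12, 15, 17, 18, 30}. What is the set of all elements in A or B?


A ∪ B = all elements in A or B (or both)
A = {23, 25, 29}
B = {4, 5, 7, 8, 12, 15, 17, 18, 30}
A ∪ B = {4, 5, 7, 8, 12, 15, 17, 18, 23, 25, 29, 30}

A ∪ B = {4, 5, 7, 8, 12, 15, 17, 18, 23, 25, 29, 30}


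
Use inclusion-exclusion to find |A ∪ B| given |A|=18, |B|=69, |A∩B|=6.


|A ∪ B| = |A| + |B| - |A ∩ B|
= 18 + 69 - 6
= 81

|A ∪ B| = 81


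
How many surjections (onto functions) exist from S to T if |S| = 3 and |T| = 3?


n = |S| = 3, k = |T| = 3. Surjections via inclusion-exclusion:
S(n,k) = Σ(-1)^i × C(k,i) × (k-i)^n, i=0 to k
i=0: (-1)^0×C(3,0)×3^3 = 27
i=1: (-1)^1×C(3,1)×2^3 = -24
i=2: (-1)^2×C(3,2)×1^3 = 3
i=3: (-1)^3×C(3,3)×0^3 = 0
Total = 6

Number of surjections = 6


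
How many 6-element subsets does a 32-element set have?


C(n,k) = n! / (k!(n-k)!)
C(32,6) = 32! / (6!26!)
= 906192

C(32,6) = 906192


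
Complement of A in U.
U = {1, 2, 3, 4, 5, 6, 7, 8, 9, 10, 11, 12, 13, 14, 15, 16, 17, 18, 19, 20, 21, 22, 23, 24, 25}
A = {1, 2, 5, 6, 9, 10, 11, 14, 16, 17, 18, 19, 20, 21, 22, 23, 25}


Aᶜ = U \ A = elements in U but not in A
U = {1, 2, 3, 4, 5, 6, 7, 8, 9, 10, 11, 12, 13, 14, 15, 16, 17, 18, 19, 20, 21, 22, 23, 24, 25}
A = {1, 2, 5, 6, 9, 10, 11, 14, 16, 17, 18, 19, 20, 21, 22, 23, 25}
Aᶜ = {3, 4, 7, 8, 12, 13, 15, 24}

Aᶜ = {3, 4, 7, 8, 12, 13, 15, 24}


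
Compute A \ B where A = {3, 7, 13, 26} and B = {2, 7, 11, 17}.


A \ B = elements in A but not in B
A = {3, 7, 13, 26}
B = {2, 7, 11, 17}
Remove from A any elements in B
A \ B = {3, 13, 26}

A \ B = {3, 13, 26}


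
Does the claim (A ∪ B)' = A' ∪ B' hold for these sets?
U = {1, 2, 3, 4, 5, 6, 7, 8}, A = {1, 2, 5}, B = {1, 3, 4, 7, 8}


LHS: A ∪ B = {1, 2, 3, 4, 5, 7, 8}
(A ∪ B)' = U \ (A ∪ B) = {6}
A' = {3, 4, 6, 7, 8}, B' = {2, 5, 6}
Claimed RHS: A' ∪ B' = {2, 3, 4, 5, 6, 7, 8}
Identity is INVALID: LHS = {6} but the RHS claimed here equals {2, 3, 4, 5, 6, 7, 8}. The correct form is (A ∪ B)' = A' ∩ B'.

Identity is invalid: (A ∪ B)' = {6} but A' ∪ B' = {2, 3, 4, 5, 6, 7, 8}. The correct De Morgan law is (A ∪ B)' = A' ∩ B'.


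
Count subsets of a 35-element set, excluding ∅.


Total subsets = 2^n = 2^35 = 34359738368
Non-empty subsets exclude the empty set: 2^n - 1
= 34359738368 - 1
= 34359738367

Number of non-empty subsets = 34359738367


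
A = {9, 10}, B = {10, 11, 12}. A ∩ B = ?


A ∩ B = elements in both A and B
A = {9, 10}
B = {10, 11, 12}
A ∩ B = {10}

A ∩ B = {10}


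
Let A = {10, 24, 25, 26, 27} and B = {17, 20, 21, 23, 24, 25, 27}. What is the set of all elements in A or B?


A ∪ B = all elements in A or B (or both)
A = {10, 24, 25, 26, 27}
B = {17, 20, 21, 23, 24, 25, 27}
A ∪ B = {10, 17, 20, 21, 23, 24, 25, 26, 27}

A ∪ B = {10, 17, 20, 21, 23, 24, 25, 26, 27}


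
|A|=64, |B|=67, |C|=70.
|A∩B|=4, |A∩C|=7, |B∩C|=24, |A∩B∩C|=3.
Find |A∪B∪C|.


|A∪B∪C| = |A|+|B|+|C| - |A∩B|-|A∩C|-|B∩C| + |A∩B∩C|
= 64+67+70 - 4-7-24 + 3
= 201 - 35 + 3
= 169

|A ∪ B ∪ C| = 169


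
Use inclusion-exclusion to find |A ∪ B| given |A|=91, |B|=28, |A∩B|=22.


|A ∪ B| = |A| + |B| - |A ∩ B|
= 91 + 28 - 22
= 97

|A ∪ B| = 97


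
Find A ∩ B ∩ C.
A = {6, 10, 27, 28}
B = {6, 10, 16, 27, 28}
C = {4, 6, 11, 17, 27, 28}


A ∩ B = {6, 10, 27, 28}
(A ∩ B) ∩ C = {6, 27, 28}

A ∩ B ∩ C = {6, 27, 28}


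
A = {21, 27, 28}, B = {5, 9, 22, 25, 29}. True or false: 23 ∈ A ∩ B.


A = {21, 27, 28}, B = {5, 9, 22, 25, 29}
A ∩ B = elements in both A and B
A ∩ B = ∅
Checking if 23 ∈ A ∩ B
23 is not in A ∩ B → False

23 ∉ A ∩ B


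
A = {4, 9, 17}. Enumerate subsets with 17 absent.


A subset of A that omits 17 is a subset of A \ {17}, so there are 2^(n-1) = 2^2 = 4 of them.
Subsets excluding 17: ∅, {4}, {9}, {4, 9}

Subsets excluding 17 (4 total): ∅, {4}, {9}, {4, 9}


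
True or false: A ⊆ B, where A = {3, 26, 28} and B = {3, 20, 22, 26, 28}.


A ⊆ B means every element of A is in B.
All elements of A are in B.
So A ⊆ B.

Yes, A ⊆ B


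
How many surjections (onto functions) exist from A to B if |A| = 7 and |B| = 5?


n = |A| = 7, k = |B| = 5. Surjections via inclusion-exclusion:
S(n,k) = Σ(-1)^i × C(k,i) × (k-i)^n, i=0 to k
i=0: (-1)^0×C(5,0)×5^7 = 78125
i=1: (-1)^1×C(5,1)×4^7 = -81920
i=2: (-1)^2×C(5,2)×3^7 = 21870
i=3: (-1)^3×C(5,3)×2^7 = -1280
i=4: (-1)^4×C(5,4)×1^7 = 5
i=5: (-1)^5×C(5,5)×0^7 = 0
Total = 16800

Number of surjections = 16800


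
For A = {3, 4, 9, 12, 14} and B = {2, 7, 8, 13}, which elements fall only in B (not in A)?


A = {3, 4, 9, 12, 14}
B = {2, 7, 8, 13}
Region: only in B (not in A)
Elements: {2, 7, 8, 13}

Elements only in B (not in A): {2, 7, 8, 13}


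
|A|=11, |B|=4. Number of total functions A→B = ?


Each of |A| = 11 inputs maps to any of |B| = 4 outputs.
# functions = |B|^|A| = 4^11
= 4194304

Number of functions = 4194304


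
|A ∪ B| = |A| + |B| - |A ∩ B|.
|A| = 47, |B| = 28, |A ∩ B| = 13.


|A ∪ B| = |A| + |B| - |A ∩ B|
= 47 + 28 - 13
= 62

|A ∪ B| = 62


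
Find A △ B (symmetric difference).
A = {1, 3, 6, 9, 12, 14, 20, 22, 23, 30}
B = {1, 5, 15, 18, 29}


A △ B = (A \ B) ∪ (B \ A) = elements in exactly one of A or B
A \ B = {3, 6, 9, 12, 14, 20, 22, 23, 30}
B \ A = {5, 15, 18, 29}
A △ B = {3, 5, 6, 9, 12, 14, 15, 18, 20, 22, 23, 29, 30}

A △ B = {3, 5, 6, 9, 12, 14, 15, 18, 20, 22, 23, 29, 30}


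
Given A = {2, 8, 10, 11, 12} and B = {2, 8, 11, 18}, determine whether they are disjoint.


Disjoint means A ∩ B = ∅.
A ∩ B = {2, 8, 11}
A ∩ B ≠ ∅, so A and B are NOT disjoint.

No, A and B are not disjoint (A ∩ B = {2, 8, 11})


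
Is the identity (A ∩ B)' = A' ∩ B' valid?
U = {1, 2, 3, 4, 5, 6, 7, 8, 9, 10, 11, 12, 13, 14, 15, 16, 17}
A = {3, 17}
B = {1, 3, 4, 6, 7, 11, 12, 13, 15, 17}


LHS: A ∩ B = {3, 17}
(A ∩ B)' = U \ (A ∩ B) = {1, 2, 4, 5, 6, 7, 8, 9, 10, 11, 12, 13, 14, 15, 16}
A' = {1, 2, 4, 5, 6, 7, 8, 9, 10, 11, 12, 13, 14, 15, 16}, B' = {2, 5, 8, 9, 10, 14, 16}
Claimed RHS: A' ∩ B' = {2, 5, 8, 9, 10, 14, 16}
Identity is INVALID: LHS = {1, 2, 4, 5, 6, 7, 8, 9, 10, 11, 12, 13, 14, 15, 16} but the RHS claimed here equals {2, 5, 8, 9, 10, 14, 16}. The correct form is (A ∩ B)' = A' ∪ B'.

Identity is invalid: (A ∩ B)' = {1, 2, 4, 5, 6, 7, 8, 9, 10, 11, 12, 13, 14, 15, 16} but A' ∩ B' = {2, 5, 8, 9, 10, 14, 16}. The correct De Morgan law is (A ∩ B)' = A' ∪ B'.


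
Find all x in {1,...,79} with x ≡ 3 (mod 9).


Checking each candidate:
Condition: x in {1,...,79} with x ≡ 3 (mod 9)
Result = {3, 12, 21, 30, 39, 48, 57, 66, 75}

{3, 12, 21, 30, 39, 48, 57, 66, 75}


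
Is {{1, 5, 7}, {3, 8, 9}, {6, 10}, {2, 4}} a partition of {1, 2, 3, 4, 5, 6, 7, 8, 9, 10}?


A partition requires: (1) non-empty parts, (2) pairwise disjoint, (3) union = U
Parts: {1, 5, 7}, {3, 8, 9}, {6, 10}, {2, 4}
Union of parts: {1, 2, 3, 4, 5, 6, 7, 8, 9, 10}
U = {1, 2, 3, 4, 5, 6, 7, 8, 9, 10}
All non-empty? True
Pairwise disjoint? True
Covers U? True

Yes, valid partition


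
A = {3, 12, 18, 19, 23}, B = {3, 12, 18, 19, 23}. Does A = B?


Two sets are equal iff they have exactly the same elements.
A = {3, 12, 18, 19, 23}
B = {3, 12, 18, 19, 23}
Same elements → A = B

Yes, A = B


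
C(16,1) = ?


C(n,k) = n! / (k!(n-k)!)
C(16,1) = 16! / (1!15!)
= 16

C(16,1) = 16


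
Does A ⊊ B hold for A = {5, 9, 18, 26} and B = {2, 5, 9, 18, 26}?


A ⊂ B requires: A ⊆ B AND A ≠ B.
A ⊆ B? Yes
A = B? No
A ⊂ B: Yes (A is a proper subset of B)

Yes, A ⊂ B


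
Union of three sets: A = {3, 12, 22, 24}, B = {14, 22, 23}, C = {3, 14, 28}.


A ∪ B = {3, 12, 14, 22, 23, 24}
(A ∪ B) ∪ C = {3, 12, 14, 22, 23, 24, 28}

A ∪ B ∪ C = {3, 12, 14, 22, 23, 24, 28}


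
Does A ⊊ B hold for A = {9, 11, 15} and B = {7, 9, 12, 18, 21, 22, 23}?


A ⊂ B requires: A ⊆ B AND A ≠ B.
A ⊆ B? No
A ⊄ B, so A is not a proper subset.

No, A is not a proper subset of B


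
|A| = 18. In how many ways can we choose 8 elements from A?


C(n,k) = n! / (k!(n-k)!)
C(18,8) = 18! / (8!10!)
= 43758

C(18,8) = 43758


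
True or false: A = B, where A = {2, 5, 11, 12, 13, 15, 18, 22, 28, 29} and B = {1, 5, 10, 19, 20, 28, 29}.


Two sets are equal iff they have exactly the same elements.
A = {2, 5, 11, 12, 13, 15, 18, 22, 28, 29}
B = {1, 5, 10, 19, 20, 28, 29}
Differences: {1, 2, 10, 11, 12, 13, 15, 18, 19, 20, 22}
A ≠ B

No, A ≠ B


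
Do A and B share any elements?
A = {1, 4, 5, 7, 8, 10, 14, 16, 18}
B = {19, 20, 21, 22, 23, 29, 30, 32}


Disjoint means A ∩ B = ∅.
A ∩ B = ∅
A ∩ B = ∅, so A and B are disjoint.

No — A and B share no elements (A ∩ B = ∅), so they are disjoint


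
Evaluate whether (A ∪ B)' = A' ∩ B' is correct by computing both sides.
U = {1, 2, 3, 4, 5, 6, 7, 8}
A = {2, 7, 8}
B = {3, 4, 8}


LHS: A ∪ B = {2, 3, 4, 7, 8}
(A ∪ B)' = U \ (A ∪ B) = {1, 5, 6}
A' = {1, 3, 4, 5, 6}, B' = {1, 2, 5, 6, 7}
Claimed RHS: A' ∩ B' = {1, 5, 6}
Identity is VALID: LHS = RHS = {1, 5, 6} ✓

Identity is valid. (A ∪ B)' = A' ∩ B' = {1, 5, 6}


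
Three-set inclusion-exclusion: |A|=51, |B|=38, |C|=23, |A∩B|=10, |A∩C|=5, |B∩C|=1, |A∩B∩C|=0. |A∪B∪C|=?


|A∪B∪C| = |A|+|B|+|C| - |A∩B|-|A∩C|-|B∩C| + |A∩B∩C|
= 51+38+23 - 10-5-1 + 0
= 112 - 16 + 0
= 96

|A ∪ B ∪ C| = 96


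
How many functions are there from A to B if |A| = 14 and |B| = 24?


Each of |A| = 14 inputs maps to any of |B| = 24 outputs.
# functions = |B|^|A| = 24^14
= 21035720123168587776

Number of functions = 21035720123168587776


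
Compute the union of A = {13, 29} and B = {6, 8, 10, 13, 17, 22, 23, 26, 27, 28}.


A ∪ B = all elements in A or B (or both)
A = {13, 29}
B = {6, 8, 10, 13, 17, 22, 23, 26, 27, 28}
A ∪ B = {6, 8, 10, 13, 17, 22, 23, 26, 27, 28, 29}

A ∪ B = {6, 8, 10, 13, 17, 22, 23, 26, 27, 28, 29}


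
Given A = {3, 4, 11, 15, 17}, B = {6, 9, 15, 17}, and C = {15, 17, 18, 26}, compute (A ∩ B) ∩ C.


A ∩ B = {15, 17}
(A ∩ B) ∩ C = {15, 17}

A ∩ B ∩ C = {15, 17}


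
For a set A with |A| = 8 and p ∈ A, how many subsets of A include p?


Subsets of A containing p correspond to subsets of A \ {p}, which has 7 elements.
Count = 2^(n-1) = 2^7
= 128

Number of subsets containing p = 128


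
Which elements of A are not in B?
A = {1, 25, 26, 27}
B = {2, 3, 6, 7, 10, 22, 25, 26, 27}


A \ B = elements in A but not in B
A = {1, 25, 26, 27}
B = {2, 3, 6, 7, 10, 22, 25, 26, 27}
Remove from A any elements in B
A \ B = {1}

A \ B = {1}


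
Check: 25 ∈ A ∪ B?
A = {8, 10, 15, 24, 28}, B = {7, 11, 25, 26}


A = {8, 10, 15, 24, 28}, B = {7, 11, 25, 26}
A ∪ B = all elements in A or B
A ∪ B = {7, 8, 10, 11, 15, 24, 25, 26, 28}
Checking if 25 ∈ A ∪ B
25 is in A ∪ B → True

25 ∈ A ∪ B


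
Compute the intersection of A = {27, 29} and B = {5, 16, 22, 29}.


A ∩ B = elements in both A and B
A = {27, 29}
B = {5, 16, 22, 29}
A ∩ B = {29}

A ∩ B = {29}


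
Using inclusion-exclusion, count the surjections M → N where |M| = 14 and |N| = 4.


n = |M| = 14, k = |N| = 4. Surjections via inclusion-exclusion:
S(n,k) = Σ(-1)^i × C(k,i) × (k-i)^n, i=0 to k
i=0: (-1)^0×C(4,0)×4^14 = 268435456
i=1: (-1)^1×C(4,1)×3^14 = -19131876
i=2: (-1)^2×C(4,2)×2^14 = 98304
i=3: (-1)^3×C(4,3)×1^14 = -4
i=4: (-1)^4×C(4,4)×0^14 = 0
Total = 249401880

Number of surjections = 249401880


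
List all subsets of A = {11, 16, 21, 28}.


|A| = 4, so |P(A)| = 2^4 = 16
Enumerate subsets by cardinality (0 to 4):
∅, {11}, {16}, {21}, {28}, {11, 16}, {11, 21}, {11, 28}, {16, 21}, {16, 28}, {21, 28}, {11, 16, 21}, {11, 16, 28}, {11, 21, 28}, {16, 21, 28}, {11, 16, 21, 28}

P(A) has 16 subsets: ∅, {11}, {16}, {21}, {28}, {11, 16}, {11, 21}, {11, 28}, {16, 21}, {16, 28}, {21, 28}, {11, 16, 21}, {11, 16, 28}, {11, 21, 28}, {16, 21, 28}, {11, 16, 21, 28}


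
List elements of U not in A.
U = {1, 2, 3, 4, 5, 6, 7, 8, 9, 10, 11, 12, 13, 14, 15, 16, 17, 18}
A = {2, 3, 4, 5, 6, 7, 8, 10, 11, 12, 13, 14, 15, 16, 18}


Aᶜ = U \ A = elements in U but not in A
U = {1, 2, 3, 4, 5, 6, 7, 8, 9, 10, 11, 12, 13, 14, 15, 16, 17, 18}
A = {2, 3, 4, 5, 6, 7, 8, 10, 11, 12, 13, 14, 15, 16, 18}
Aᶜ = {1, 9, 17}

Aᶜ = {1, 9, 17}


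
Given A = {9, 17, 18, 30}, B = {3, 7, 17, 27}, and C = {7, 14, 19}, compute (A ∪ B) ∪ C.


A ∪ B = {3, 7, 9, 17, 18, 27, 30}
(A ∪ B) ∪ C = {3, 7, 9, 14, 17, 18, 19, 27, 30}

A ∪ B ∪ C = {3, 7, 9, 14, 17, 18, 19, 27, 30}


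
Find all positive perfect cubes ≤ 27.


Checking each candidate:
Condition: positive perfect cubes ≤ 27
Result = {1, 8, 27}

{1, 8, 27}


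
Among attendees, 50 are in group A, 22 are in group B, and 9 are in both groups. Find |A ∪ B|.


|A ∪ B| = |A| + |B| - |A ∩ B|
= 50 + 22 - 9
= 63

|A ∪ B| = 63


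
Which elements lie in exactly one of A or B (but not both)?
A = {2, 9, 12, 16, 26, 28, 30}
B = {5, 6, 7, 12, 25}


A △ B = (A \ B) ∪ (B \ A) = elements in exactly one of A or B
A \ B = {2, 9, 16, 26, 28, 30}
B \ A = {5, 6, 7, 25}
A △ B = {2, 5, 6, 7, 9, 16, 25, 26, 28, 30}

A △ B = {2, 5, 6, 7, 9, 16, 25, 26, 28, 30}


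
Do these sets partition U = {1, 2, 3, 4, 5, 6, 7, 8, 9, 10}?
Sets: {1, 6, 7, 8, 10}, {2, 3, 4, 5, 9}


A partition requires: (1) non-empty parts, (2) pairwise disjoint, (3) union = U
Parts: {1, 6, 7, 8, 10}, {2, 3, 4, 5, 9}
Union of parts: {1, 2, 3, 4, 5, 6, 7, 8, 9, 10}
U = {1, 2, 3, 4, 5, 6, 7, 8, 9, 10}
All non-empty? True
Pairwise disjoint? True
Covers U? True

Yes, valid partition


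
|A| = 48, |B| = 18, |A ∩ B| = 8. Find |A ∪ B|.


|A ∪ B| = |A| + |B| - |A ∩ B|
= 48 + 18 - 8
= 58

|A ∪ B| = 58


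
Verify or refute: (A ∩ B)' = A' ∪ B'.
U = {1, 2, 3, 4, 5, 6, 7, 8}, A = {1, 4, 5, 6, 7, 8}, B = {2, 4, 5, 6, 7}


LHS: A ∩ B = {4, 5, 6, 7}
(A ∩ B)' = U \ (A ∩ B) = {1, 2, 3, 8}
A' = {2, 3}, B' = {1, 3, 8}
Claimed RHS: A' ∪ B' = {1, 2, 3, 8}
Identity is VALID: LHS = RHS = {1, 2, 3, 8} ✓

Identity is valid. (A ∩ B)' = A' ∪ B' = {1, 2, 3, 8}


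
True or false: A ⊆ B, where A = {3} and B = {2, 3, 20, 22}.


A ⊆ B means every element of A is in B.
All elements of A are in B.
So A ⊆ B.

Yes, A ⊆ B


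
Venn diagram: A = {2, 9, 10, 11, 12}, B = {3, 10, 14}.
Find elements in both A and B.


A = {2, 9, 10, 11, 12}
B = {3, 10, 14}
Region: in both A and B
Elements: {10}

Elements in both A and B: {10}


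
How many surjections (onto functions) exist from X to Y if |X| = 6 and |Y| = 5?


n = |X| = 6, k = |Y| = 5. Surjections via inclusion-exclusion:
S(n,k) = Σ(-1)^i × C(k,i) × (k-i)^n, i=0 to k
i=0: (-1)^0×C(5,0)×5^6 = 15625
i=1: (-1)^1×C(5,1)×4^6 = -20480
i=2: (-1)^2×C(5,2)×3^6 = 7290
i=3: (-1)^3×C(5,3)×2^6 = -640
i=4: (-1)^4×C(5,4)×1^6 = 5
i=5: (-1)^5×C(5,5)×0^6 = 0
Total = 1800

Number of surjections = 1800


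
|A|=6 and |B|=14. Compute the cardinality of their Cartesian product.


|A × B| = |A| × |B|
= 6 × 14
= 84

|A × B| = 84


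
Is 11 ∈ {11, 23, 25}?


A = {11, 23, 25}
Checking if 11 is in A
11 is in A → True

11 ∈ A


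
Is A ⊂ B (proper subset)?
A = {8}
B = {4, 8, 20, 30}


A ⊂ B requires: A ⊆ B AND A ≠ B.
A ⊆ B? Yes
A = B? No
A ⊂ B: Yes (A is a proper subset of B)

Yes, A ⊂ B


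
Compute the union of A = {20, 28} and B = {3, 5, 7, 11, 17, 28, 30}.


A ∪ B = all elements in A or B (or both)
A = {20, 28}
B = {3, 5, 7, 11, 17, 28, 30}
A ∪ B = {3, 5, 7, 11, 17, 20, 28, 30}

A ∪ B = {3, 5, 7, 11, 17, 20, 28, 30}


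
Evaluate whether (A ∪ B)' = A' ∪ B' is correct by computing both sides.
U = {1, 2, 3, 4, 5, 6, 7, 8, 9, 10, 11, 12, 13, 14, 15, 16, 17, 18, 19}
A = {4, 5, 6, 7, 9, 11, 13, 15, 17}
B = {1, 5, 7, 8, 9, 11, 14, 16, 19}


LHS: A ∪ B = {1, 4, 5, 6, 7, 8, 9, 11, 13, 14, 15, 16, 17, 19}
(A ∪ B)' = U \ (A ∪ B) = {2, 3, 10, 12, 18}
A' = {1, 2, 3, 8, 10, 12, 14, 16, 18, 19}, B' = {2, 3, 4, 6, 10, 12, 13, 15, 17, 18}
Claimed RHS: A' ∪ B' = {1, 2, 3, 4, 6, 8, 10, 12, 13, 14, 15, 16, 17, 18, 19}
Identity is INVALID: LHS = {2, 3, 10, 12, 18} but the RHS claimed here equals {1, 2, 3, 4, 6, 8, 10, 12, 13, 14, 15, 16, 17, 18, 19}. The correct form is (A ∪ B)' = A' ∩ B'.

Identity is invalid: (A ∪ B)' = {2, 3, 10, 12, 18} but A' ∪ B' = {1, 2, 3, 4, 6, 8, 10, 12, 13, 14, 15, 16, 17, 18, 19}. The correct De Morgan law is (A ∪ B)' = A' ∩ B'.


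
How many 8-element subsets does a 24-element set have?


C(n,k) = n! / (k!(n-k)!)
C(24,8) = 24! / (8!16!)
= 735471

C(24,8) = 735471


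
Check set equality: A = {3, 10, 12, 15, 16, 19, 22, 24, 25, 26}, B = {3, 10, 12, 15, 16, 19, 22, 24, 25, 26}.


Two sets are equal iff they have exactly the same elements.
A = {3, 10, 12, 15, 16, 19, 22, 24, 25, 26}
B = {3, 10, 12, 15, 16, 19, 22, 24, 25, 26}
Same elements → A = B

Yes, A = B


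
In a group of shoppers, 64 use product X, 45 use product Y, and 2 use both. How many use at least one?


|A ∪ B| = |A| + |B| - |A ∩ B|
= 64 + 45 - 2
= 107

|A ∪ B| = 107


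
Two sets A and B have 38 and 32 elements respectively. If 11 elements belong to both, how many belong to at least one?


|A ∪ B| = |A| + |B| - |A ∩ B|
= 38 + 32 - 11
= 59

|A ∪ B| = 59


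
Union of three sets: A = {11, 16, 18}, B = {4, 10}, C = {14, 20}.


A ∪ B = {4, 10, 11, 16, 18}
(A ∪ B) ∪ C = {4, 10, 11, 14, 16, 18, 20}

A ∪ B ∪ C = {4, 10, 11, 14, 16, 18, 20}


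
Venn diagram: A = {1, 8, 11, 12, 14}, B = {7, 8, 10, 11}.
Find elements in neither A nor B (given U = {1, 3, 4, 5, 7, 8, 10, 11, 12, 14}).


A = {1, 8, 11, 12, 14}
B = {7, 8, 10, 11}
Region: in neither A nor B (given U = {1, 3, 4, 5, 7, 8, 10, 11, 12, 14})
Elements: {3, 4, 5}

Elements in neither A nor B (given U = {1, 3, 4, 5, 7, 8, 10, 11, 12, 14}): {3, 4, 5}


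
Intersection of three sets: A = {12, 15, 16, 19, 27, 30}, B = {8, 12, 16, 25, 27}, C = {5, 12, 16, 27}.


A ∩ B = {12, 16, 27}
(A ∩ B) ∩ C = {12, 16, 27}

A ∩ B ∩ C = {12, 16, 27}


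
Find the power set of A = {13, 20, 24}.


|A| = 3, so |P(A)| = 2^3 = 8
Enumerate subsets by cardinality (0 to 3):
∅, {13}, {20}, {24}, {13, 20}, {13, 24}, {20, 24}, {13, 20, 24}

P(A) has 8 subsets: ∅, {13}, {20}, {24}, {13, 20}, {13, 24}, {20, 24}, {13, 20, 24}


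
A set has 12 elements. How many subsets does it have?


Number of subsets = 2^n
= 2^12
= 4096

|P(A)| = 4096


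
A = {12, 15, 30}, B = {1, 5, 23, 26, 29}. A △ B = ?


A △ B = (A \ B) ∪ (B \ A) = elements in exactly one of A or B
A \ B = {12, 15, 30}
B \ A = {1, 5, 23, 26, 29}
A △ B = {1, 5, 12, 15, 23, 26, 29, 30}

A △ B = {1, 5, 12, 15, 23, 26, 29, 30}


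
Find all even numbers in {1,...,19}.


Checking each candidate:
Condition: even numbers in {1,...,19}
Result = {2, 4, 6, 8, 10, 12, 14, 16, 18}

{2, 4, 6, 8, 10, 12, 14, 16, 18}


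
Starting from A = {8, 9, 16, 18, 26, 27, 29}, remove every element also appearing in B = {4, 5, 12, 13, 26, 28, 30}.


A \ B = elements in A but not in B
A = {8, 9, 16, 18, 26, 27, 29}
B = {4, 5, 12, 13, 26, 28, 30}
Remove from A any elements in B
A \ B = {8, 9, 16, 18, 27, 29}

A \ B = {8, 9, 16, 18, 27, 29}
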